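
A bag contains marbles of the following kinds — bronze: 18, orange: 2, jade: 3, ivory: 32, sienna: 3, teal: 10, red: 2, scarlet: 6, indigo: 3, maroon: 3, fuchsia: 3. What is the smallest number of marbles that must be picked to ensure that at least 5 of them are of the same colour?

By the pigeonhole principle, put each drawn marble into a box by colour. The largest draw with every box below 5 takes min(count, 4) from each colour; colours with fewer than 4 contribute all they have.
Σ min(cᵢ, 4) = 4 + 2 + 3 + 4 + 3 + 4 + 2 + 4 + 3 + 3 + 3 = 35.
Draw number 35 + 1 = 36 must push one box to 5.

36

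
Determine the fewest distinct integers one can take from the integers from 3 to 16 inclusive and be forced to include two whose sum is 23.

10

Group the elements by complementary pair {x, 23−x}: {7,16}, {8,15}, {9,14}, …, giving 5 two-element pairs and 4 integers whose partner 23−x falls outside [3,16].
Treating each of those 9 groups as a pigeonhole, one can pick one integer per group — 9 integers — with no two summing to 23.
The 10th integer lands in an occupied pair, forcing a sum of 23.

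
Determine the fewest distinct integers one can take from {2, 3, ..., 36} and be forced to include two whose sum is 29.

23

A set avoiding the sum 29 can contain at most one of each pair {x, 29−x}, plus the 9 elements whose complement lies outside the range.
The integers 15, …, 36 (22 of them) are such a set: any two sum to at least 15+16 = 31 > 29.
Any 23rd integer completes one of the 13 pairs, so 23 choices force a sum of 29.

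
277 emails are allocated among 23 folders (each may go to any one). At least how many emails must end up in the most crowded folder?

13

By pigeonhole, the 23 folders are the holes and the 277 emails are the pigeons.
If every folder held at most 12 emails, the total would be at most 23 × 12 = 276, which is less than 277.
So some folder holds at least ⌈277/23⌉ = 13 emails.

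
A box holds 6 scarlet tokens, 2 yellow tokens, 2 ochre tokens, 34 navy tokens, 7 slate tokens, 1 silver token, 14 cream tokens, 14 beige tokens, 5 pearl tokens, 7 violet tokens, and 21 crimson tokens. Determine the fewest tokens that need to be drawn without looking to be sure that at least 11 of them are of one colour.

71

Pigeonhole: put each drawn token into a box by colour. The largest draw with every box below 11 takes min(count, 10) from each colour; colours with fewer than 10 contribute all they have.
Σ min(cᵢ, 10) = 6 + 2 + 2 + 10 + 7 + 1 + 10 + 10 + 5 + 7 + 10 = 70.
Draw number 70 + 1 = 71 must push one box to 11.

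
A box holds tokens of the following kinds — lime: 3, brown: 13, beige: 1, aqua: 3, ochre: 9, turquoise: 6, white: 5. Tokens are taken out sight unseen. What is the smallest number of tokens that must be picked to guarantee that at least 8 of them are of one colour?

The 7 colours are the holes; the tokens drawn are the pigeons.
To avoid 8 of any one colour, the worst case takes at most 7 of each colour, or every token of a colour that has fewer than 7.
That gives 3 + 7 + 1 + 3 + 7 + 6 + 5 = 32 tokens with no colour reaching 8.
The next token forces some colour to 8, so 32 + 1 = 33.

33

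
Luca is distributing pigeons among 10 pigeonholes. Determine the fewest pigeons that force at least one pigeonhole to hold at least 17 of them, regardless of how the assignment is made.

161

With 160 pigeons one could put exactly 16 in each of the 10 pigeonholes, and no pigeonhole would reach 17.
By pigeonhole, one more pigeon must land in a pigeonhole that already has 16, giving it 17.
So 10 × 16 + 1 = 161 pigeons are required.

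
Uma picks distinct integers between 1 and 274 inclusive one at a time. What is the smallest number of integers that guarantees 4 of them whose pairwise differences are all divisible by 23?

70

Integers whose pairwise differences are multiples of 23 are exactly those sharing a remainder mod 23. Pigeonhole: the 23 residue classes mod 23 are the pigeonholes.
With 69 integers one could put 3 in each residue class and have no class reach 4.
The 70th integer pushes some class to 4, so 23·3 + 1 = 70.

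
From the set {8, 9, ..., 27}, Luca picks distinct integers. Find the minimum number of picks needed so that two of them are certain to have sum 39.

13

A set avoiding the sum 39 can contain at most one of each pair {x, 39−x}, plus the 4 elements whose complement lies outside the range.
The integers 8, …, 19 (12 of them) are such a set: any two sum to at least 8+9 = 17 and at most 18+19 = 37 < 39.
By the pigeonhole principle, any 13th integer completes one of the 8 pairs, so 13 choices force a sum of 39.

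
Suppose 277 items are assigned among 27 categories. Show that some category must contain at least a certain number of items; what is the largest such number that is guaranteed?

The 27 categories are the holes and the 277 items are the pigeons.
If every category held at most 10 items, the total would be at most 27 × 10 = 270, which is less than 277.
So some category holds at least ⌈277/27⌉ = 11 items.

11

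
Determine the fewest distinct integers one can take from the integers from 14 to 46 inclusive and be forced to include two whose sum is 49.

A set avoiding the sum 49 can contain at most one of each pair {x, 49−x}, plus the 11 elements whose complement lies outside the range.
The integers 25, …, 46 (22 of them) are such a set: any two sum to at least 25+26 = 51 > 49.
By the pigeonhole principle, any 23rd integer completes one of the 11 pairs, so 23 choices force a sum of 49.

23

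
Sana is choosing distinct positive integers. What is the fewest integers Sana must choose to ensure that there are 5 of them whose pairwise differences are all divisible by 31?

Integers whose pairwise differences are multiples of 31 are exactly those sharing a remainder mod 31. The 31 residue classes mod 31 are the pigeonholes.
With 124 integers one could put 4 in each residue class and have no class reach 5.
The 125th integer pushes some class to 5, so 31·4 + 1 = 125.

125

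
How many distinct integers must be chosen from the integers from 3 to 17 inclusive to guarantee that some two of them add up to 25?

11

Group the elements by complementary pair {x, 25−x}: {8,17}, {9,16}, {10,15}, …, giving 5 two-element pairs and 5 integers whose partner 25−x falls outside [3,17].
By the pigeonhole principle, treating each of those 10 groups as a pigeonhole, one can pick one integer per group — 10 integers — with no two summing to 25.
The 11th integer lands in an occupied pair, forcing a sum of 25.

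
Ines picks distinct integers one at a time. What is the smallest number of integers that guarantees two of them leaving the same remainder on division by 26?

The 26 residue classes mod 26 are the pigeonholes.
With 26 integers one could put 1 in each residue class and have no class reach 2.
The 27th integer pushes some class to 2, so 26·1 + 1 = 27.

27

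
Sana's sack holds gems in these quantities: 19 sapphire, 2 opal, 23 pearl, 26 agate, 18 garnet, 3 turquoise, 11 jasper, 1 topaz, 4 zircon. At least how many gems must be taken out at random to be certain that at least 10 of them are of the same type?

56

Put each drawn gem into a box by type. The largest draw with every box below 10 takes min(count, 9) from each type; types with fewer than 9 contribute all they have.
Σ min(cᵢ, 9) = 9 + 2 + 9 + 9 + 9 + 3 + 9 + 1 + 4 = 55.
Draw number 55 + 1 = 56 must push one box to 10.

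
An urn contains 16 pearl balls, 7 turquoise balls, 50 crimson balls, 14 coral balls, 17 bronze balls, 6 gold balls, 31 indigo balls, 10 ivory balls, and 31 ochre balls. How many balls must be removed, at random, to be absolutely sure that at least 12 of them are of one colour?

90

An adversary could hand out at most 11 balls per colour (turquoise, gold, ivory run out sooner): 11 + 7 + 11 + 11 + 11 + 6 + 11 + 10 + 11 = 89 balls and still no colour has 12.
By pigeonhole, one more ball lands in a colour already at 11, so 90 draws are enough and 89 are not.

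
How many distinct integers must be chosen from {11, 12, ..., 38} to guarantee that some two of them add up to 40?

20

Group the elements by complementary pair {x, 40−x}: {11,29}, {12,28}, {13,27}, …, giving 9 two-element pairs, the single value 20 (it cannot pair with itself since the integers are distinct), and 9 integers whose partner 40−x falls outside [11,38].
Treating each of those 19 groups as a pigeonhole, one can pick one integer per group — 19 integers — with no two summing to 40.
The 20th integer lands in an occupied pair, forcing a sum of 40.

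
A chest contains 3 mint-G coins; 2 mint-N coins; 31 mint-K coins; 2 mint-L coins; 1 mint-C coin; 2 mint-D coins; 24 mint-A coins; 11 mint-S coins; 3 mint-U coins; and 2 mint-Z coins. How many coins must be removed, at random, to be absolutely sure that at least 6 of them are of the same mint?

Put each drawn coin into a box by mint. The largest draw with every box below 6 takes min(count, 5) from each mint; mints with fewer than 5 contribute all they have.
Σ min(cᵢ, 5) = 3 + 2 + 5 + 2 + 1 + 2 + 5 + 5 + 3 + 2 = 30.
Draw number 30 + 1 = 31 must push one box to 6.

31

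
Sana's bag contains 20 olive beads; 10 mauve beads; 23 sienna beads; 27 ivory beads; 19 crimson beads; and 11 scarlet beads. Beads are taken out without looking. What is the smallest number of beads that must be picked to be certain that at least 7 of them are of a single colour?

37

Pigeonhole: put each drawn bead into a box by colour. The largest draw with every box below 7 takes min(count, 6) from each colour.
Σ min(cᵢ, 6) = 6 + 6 + 6 + 6 + 6 + 6 = 36.
Draw number 36 + 1 = 37 must push one box to 7.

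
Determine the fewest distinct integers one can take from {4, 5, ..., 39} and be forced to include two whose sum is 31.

A set avoiding the sum 31 can contain at most one of each pair {x, 31−x}, plus the 12 elements whose complement lies outside the range.
The integers 16, …, 39 (24 of them) are such a set: any two sum to at least 16+17 = 33 > 31.
Any 25th integer completes one of the 12 pairs, so 25 choices force a sum of 31.

25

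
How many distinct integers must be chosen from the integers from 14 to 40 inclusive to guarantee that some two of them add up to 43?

A set avoiding the sum 43 can contain at most one of each pair {x, 43−x}, plus the 11 elements whose complement lies outside the range.
The integers 22, …, 40 (19 of them) are such a set: any two sum to at least 22+23 = 45 > 43.
By pigeonhole, any 20th integer completes one of the 8 pairs, so 20 choices force a sum of 43.

20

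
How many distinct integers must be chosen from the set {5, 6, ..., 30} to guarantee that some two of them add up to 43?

A set avoiding the sum 43 can contain at most one of each pair {x, 43−x}, plus the 8 elements whose complement lies outside the range.
The integers 5, …, 21 (17 of them) are such a set: any two sum to at least 5+6 = 11 and at most 20+21 = 41 < 43.
Any 18th integer completes one of the 9 pairs, so 18 choices force a sum of 43.

18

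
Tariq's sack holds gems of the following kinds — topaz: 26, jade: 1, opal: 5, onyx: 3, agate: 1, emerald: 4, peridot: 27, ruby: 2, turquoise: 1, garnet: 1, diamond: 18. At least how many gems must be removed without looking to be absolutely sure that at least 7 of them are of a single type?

37

By pigeonhole, the 11 types are the holes; the gems drawn are the pigeons.
To avoid 7 of any one type, the worst case takes at most 6 of each type, or every gem of a type that has fewer than 6.
That gives 6 + 1 + 5 + 3 + 1 + 4 + 6 + 2 + 1 + 1 + 6 = 36 gems with no type reaching 7.
The next gem forces some type to 7, so 36 + 1 = 37.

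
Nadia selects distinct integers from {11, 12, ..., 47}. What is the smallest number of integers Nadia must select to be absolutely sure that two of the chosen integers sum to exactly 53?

22

A set avoiding the sum 53 can contain at most one of each pair {x, 53−x}, plus the 5 elements whose complement lies outside the range.
The integers 27, …, 47 (21 of them) are such a set: any two sum to at least 27+28 = 55 > 53.
Any 22nd integer completes one of the 16 pairs, so 22 choices force a sum of 53.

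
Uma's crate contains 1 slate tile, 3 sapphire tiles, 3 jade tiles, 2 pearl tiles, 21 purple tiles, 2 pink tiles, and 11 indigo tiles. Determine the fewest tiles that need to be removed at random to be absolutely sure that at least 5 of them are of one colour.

20

An adversary could hand out at most 4 tiles per colour (5 colours run out sooner): 1 + 3 + 3 + 2 + 4 + 2 + 4 = 19 tiles and still no colour has 5.
By pigeonhole, one more tile lands in a colour already at 4, so 20 draws are enough and 19 are not.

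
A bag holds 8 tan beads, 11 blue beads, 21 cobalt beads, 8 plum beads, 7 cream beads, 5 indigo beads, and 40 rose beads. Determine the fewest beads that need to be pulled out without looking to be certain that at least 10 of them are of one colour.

56

Pigeonhole: the 7 colours are the holes; the beads drawn are the pigeons.
To avoid 10 of any one colour, the worst case takes at most 9 of each colour, or every bead of a colour that has fewer than 9.
That gives 8 + 9 + 9 + 8 + 7 + 5 + 9 = 55 beads with no colour reaching 10.
The next bead forces some colour to 10, so 55 + 1 = 56.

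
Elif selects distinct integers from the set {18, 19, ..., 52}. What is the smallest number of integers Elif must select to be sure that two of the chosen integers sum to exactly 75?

21

Two chosen integers sum to 75 exactly when both halves of some pair {x, 75−x} with 23 ≤ x ≤ 75−x ≤ 52 are chosen — 15 such pairs.
The remaining 5 elements (those with no distinct partner in range) can never complete a 75-sum, so the worst case takes all of them and one from each pair: 5 + 15 = 20.
By the pigeonhole principle, the 21st integer has to be the second member of some pair, so 20 + 1 = 21.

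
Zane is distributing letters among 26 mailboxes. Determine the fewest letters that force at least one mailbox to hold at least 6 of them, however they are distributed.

131

With 130 letters one could put exactly 5 in each of the 26 mailboxes, and no mailbox would reach 6.
By the pigeonhole principle, one more letter must land in a mailbox that already has 5, giving it 6.
So 26 × 5 + 1 = 131 letters are required.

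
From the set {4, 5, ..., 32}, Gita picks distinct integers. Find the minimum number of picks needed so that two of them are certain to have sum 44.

20

A set avoiding the sum 44 can contain at most one of each pair {x, 44−x}, plus the 9 elements whose complement lies outside the range or equal to its own complement.
The integers 4, …, 22 (19 of them) are such a set: any two sum to at least 4+5 = 9 and at most 21+22 = 43 < 44.
Any 20th integer completes one of the 10 pairs, so 20 choices force a sum of 44.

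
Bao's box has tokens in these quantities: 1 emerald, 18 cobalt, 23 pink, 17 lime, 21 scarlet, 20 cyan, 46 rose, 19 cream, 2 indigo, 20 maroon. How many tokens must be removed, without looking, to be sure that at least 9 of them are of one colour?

68

By pigeonhole, put each drawn token into a box by colour. The largest draw with every box below 9 takes min(count, 8) from each colour; colours with fewer than 8 contribute all they have.
Σ min(cᵢ, 8) = 1 + 8 + 8 + 8 + 8 + 8 + 8 + 8 + 2 + 8 = 67.
Draw number 67 + 1 = 68 must push one box to 9.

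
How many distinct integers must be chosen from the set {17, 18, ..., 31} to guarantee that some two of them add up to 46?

Group the elements by complementary pair {x, 46−x}: {17,29}, {18,28}, {19,27}, …, giving 6 two-element pairs, the single value 23 (it cannot pair with itself since the integers are distinct), and 2 integers whose partner 46−x falls outside [17,31].
By pigeonhole, treating each of those 9 groups as a pigeonhole, one can pick one integer per group — 9 integers — with no two summing to 46.
The 10th integer lands in an occupied pair, forcing a sum of 46.

10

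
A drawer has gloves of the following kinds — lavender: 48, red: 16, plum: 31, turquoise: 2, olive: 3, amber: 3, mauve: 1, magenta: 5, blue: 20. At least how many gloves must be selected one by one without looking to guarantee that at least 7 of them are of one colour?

An adversary could hand out at most 6 gloves per colour (5 colours run out sooner): 6 + 6 + 6 + 2 + 3 + 3 + 1 + 5 + 6 = 38 gloves and still no colour has 7.
Pigeonhole: one more glove lands in a colour already at 6, so 39 draws are enough and 38 are not.

39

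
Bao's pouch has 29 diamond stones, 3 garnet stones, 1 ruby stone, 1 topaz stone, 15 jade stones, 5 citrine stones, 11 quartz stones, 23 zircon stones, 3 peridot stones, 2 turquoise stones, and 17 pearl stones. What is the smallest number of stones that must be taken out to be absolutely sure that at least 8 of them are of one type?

51

An adversary could hand out at most 7 stones per type (6 types run out sooner): 7 + 3 + 1 + 1 + 7 + 5 + 7 + 7 + 3 + 2 + 7 = 50 stones and still no type has 8.
By the pigeonhole principle, one more stone lands in a type already at 7, so 51 draws are enough and 50 are not.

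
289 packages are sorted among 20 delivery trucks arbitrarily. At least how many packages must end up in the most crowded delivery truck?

15

The 20 delivery trucks are the holes and the 289 packages are the pigeons.
If every delivery truck held at most 14 packages, the total would be at most 20 × 14 = 280, which is less than 289.
So some delivery truck holds at least ⌈289/20⌉ = 15 packages.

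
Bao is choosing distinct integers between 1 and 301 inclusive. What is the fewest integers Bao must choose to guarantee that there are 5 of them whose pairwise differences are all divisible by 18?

Integers whose pairwise differences are multiples of 18 are exactly those sharing a remainder mod 18. By the pigeonhole principle, the 18 residue classes mod 18 are the pigeonholes.
With 72 integers one could put 4 in each residue class and have no class reach 5.
The 73rd integer pushes some class to 5, so 18·4 + 1 = 73.

73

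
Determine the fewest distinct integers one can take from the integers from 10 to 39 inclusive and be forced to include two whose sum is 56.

20

Two chosen integers sum to 56 exactly when both halves of some pair {x, 56−x} with 17 ≤ x ≤ 56−x ≤ 39 are chosen — 11 such pairs.
The remaining 8 elements (those with no distinct partner in range) can never complete a 56-sum, so the worst case takes all of them and one from each pair: 8 + 11 = 19.
The 20th integer has to be the second member of some pair, so 19 + 1 = 20.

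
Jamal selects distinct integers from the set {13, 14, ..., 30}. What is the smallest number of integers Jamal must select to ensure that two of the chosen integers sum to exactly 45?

11

A set avoiding the sum 45 can contain at most one of each pair {x, 45−x}, plus the 2 elements whose complement lies outside the range.
The integers 13, …, 22 (10 of them) are such a set: any two sum to at least 13+14 = 27 and at most 21+22 = 43 < 45.
Pigeonhole: any 11th integer completes one of the 8 pairs, so 11 choices force a sum of 45.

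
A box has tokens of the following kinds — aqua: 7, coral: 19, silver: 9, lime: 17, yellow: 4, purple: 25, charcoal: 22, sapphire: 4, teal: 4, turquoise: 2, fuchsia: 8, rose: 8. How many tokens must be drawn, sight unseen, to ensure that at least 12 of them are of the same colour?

91

By the pigeonhole principle, the 12 colours are the holes; the tokens drawn are the pigeons.
To avoid 12 of any one colour, the worst case takes at most 11 of each colour, or every token of a colour that has fewer than 11.
That gives 7 + 11 + 9 + 11 + 4 + 11 + 11 + 4 + 4 + 2 + 8 + 8 = 90 tokens with no colour reaching 12.
The next token forces some colour to 12, so 90 + 1 = 91.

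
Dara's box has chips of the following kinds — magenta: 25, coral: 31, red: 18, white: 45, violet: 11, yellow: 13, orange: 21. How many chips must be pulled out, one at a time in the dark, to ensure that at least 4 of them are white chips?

In the worst case for collecting white chips, every non-white chip comes out first.
There are 25 + 31 + 18 + 11 + 13 + 21 = 119 non-white chips altogether.
After those, each further chip must be white, so 119 + 4 = 123 draws guarantee 4 white chips.

123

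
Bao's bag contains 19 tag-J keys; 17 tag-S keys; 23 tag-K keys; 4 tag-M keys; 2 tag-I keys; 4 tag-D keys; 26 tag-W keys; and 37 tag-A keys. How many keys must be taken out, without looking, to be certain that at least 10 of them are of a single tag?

By the pigeonhole principle, the 8 tags are the holes; the keys drawn are the pigeons.
To avoid 10 of any one tag, the worst case takes at most 9 of each tag, or every key of a tag that has fewer than 9.
That gives 9 + 9 + 9 + 4 + 2 + 4 + 9 + 9 = 55 keys with no tag reaching 10.
The next key forces some tag to 10, so 55 + 1 = 56.

56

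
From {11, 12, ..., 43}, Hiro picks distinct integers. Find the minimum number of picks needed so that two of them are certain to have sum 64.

Two chosen integers sum to 64 exactly when both halves of some pair {x, 64−x} with 21 ≤ x ≤ 64−x ≤ 43 are chosen — 11 such pairs.
The remaining 11 elements (those with no distinct partner in range) can never complete a 64-sum, so the worst case takes all of them and one from each pair: 11 + 11 = 22.
By the pigeonhole principle, the 23rd integer has to be the second member of some pair, so 22 + 1 = 23.

23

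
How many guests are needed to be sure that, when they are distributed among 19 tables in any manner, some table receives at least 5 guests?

77

With 76 guests one could put exactly 4 in each of the 19 tables, and no table would reach 5.
One more guest must land in a table that already has 4, giving it 5.
So 19 × 4 + 1 = 77 guests are required.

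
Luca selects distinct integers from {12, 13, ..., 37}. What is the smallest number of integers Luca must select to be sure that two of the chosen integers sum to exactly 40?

19

A set avoiding the sum 40 can contain at most one of each pair {x, 40−x}, plus the 10 elements whose complement lies outside the range or equal to its own complement.
The integers 20, …, 37 (18 of them) are such a set: any two sum to at least 20+21 = 41 > 40.
By the pigeonhole principle, any 19th integer completes one of the 8 pairs, so 19 choices force a sum of 40.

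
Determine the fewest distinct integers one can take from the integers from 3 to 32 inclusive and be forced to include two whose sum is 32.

Group the elements by complementary pair {x, 32−x}: {3,29}, {4,28}, {5,27}, …, giving 13 two-element pairs; the single value 16 (it cannot pair with itself since the integers are distinct); and 3 integers whose partner 32−x falls outside [3,32].
By pigeonhole, treating each of those 17 groups as a pigeonhole, one can pick one integer per group — 17 integers — with no two summing to 32.
The 18th integer lands in an occupied pair, forcing a sum of 32.

18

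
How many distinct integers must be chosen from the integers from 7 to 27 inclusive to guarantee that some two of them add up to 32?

13

Group the elements by complementary pair {x, 32−x}: {7,25}, {8,24}, {9,23}, …, giving 9 two-element pairs, the single value 16 (it cannot pair with itself since the integers are distinct), and 2 integers whose partner 32−x falls outside [7,27].
By the pigeonhole principle, treating each of those 12 groups as a pigeonhole, one can pick one integer per group — 12 integers — with no two summing to 32.
The 13th integer lands in an occupied pair, forcing a sum of 32.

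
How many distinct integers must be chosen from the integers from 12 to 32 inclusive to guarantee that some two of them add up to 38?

Group the elements by complementary pair {x, 38−x}: {12,26}, {13,25}, {14,24}, …, giving 7 two-element pairs; the single value 19 (it cannot pair with itself since the integers are distinct); and 6 integers whose partner 38−x falls outside [12,32].
By pigeonhole, treating each of those 14 groups as a pigeonhole, one can pick one integer per group — 14 integers — with no two summing to 38.
The 15th integer lands in an occupied pair, forcing a sum of 38.

15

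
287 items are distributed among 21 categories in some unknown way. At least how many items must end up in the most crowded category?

By pigeonhole, the 21 categories are the holes and the 287 items are the pigeons.
If every category held at most 13 items, the total would be at most 21 × 13 = 273, which is less than 287.
So some category holds at least ⌈287/21⌉ = 14 items.

14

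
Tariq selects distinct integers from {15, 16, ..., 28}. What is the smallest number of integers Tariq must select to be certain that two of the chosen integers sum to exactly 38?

11

A set avoiding the sum 38 can contain at most one of each pair {x, 38−x}, plus the 6 elements whose complement lies outside the range or equal to its own complement.
The integers 19, …, 28 (10 of them) are such a set: any two sum to at least 19+20 = 39 > 38.
By pigeonhole, any 11th integer completes one of the 4 pairs, so 11 choices force a sum of 38.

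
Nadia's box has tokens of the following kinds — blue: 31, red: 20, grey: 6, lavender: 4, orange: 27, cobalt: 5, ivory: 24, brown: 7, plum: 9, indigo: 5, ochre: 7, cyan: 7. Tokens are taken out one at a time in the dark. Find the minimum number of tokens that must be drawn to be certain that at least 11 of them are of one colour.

An adversary could hand out at most 10 tokens per colour (8 colours run out sooner): 10 + 10 + 6 + 4 + 10 + 5 + 10 + 7 + 9 + 5 + 7 + 7 = 90 tokens and still no colour has 11.
By the pigeonhole principle, one more token lands in a colour already at 10, so 91 draws are enough and 90 are not.

91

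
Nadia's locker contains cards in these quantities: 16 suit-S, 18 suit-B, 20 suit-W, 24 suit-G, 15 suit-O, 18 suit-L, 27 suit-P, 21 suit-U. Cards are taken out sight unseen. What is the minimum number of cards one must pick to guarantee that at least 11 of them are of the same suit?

An adversary could hand out at most 10 cards per suit: 10 + 10 + 10 + 10 + 10 + 10 + 10 + 10 = 80 cards and still no suit has 11.
Pigeonhole: one more card lands in a suit already at 10, so 81 draws are enough and 80 are not.

81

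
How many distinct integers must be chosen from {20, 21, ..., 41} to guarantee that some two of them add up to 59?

A set avoiding the sum 59 can contain at most one of each pair {x, 59−x}, plus the 2 elements whose complement lies outside the range.
The integers 30, …, 41 (12 of them) are such a set: any two sum to at least 30+31 = 61 > 59.
Any 13th integer completes one of the 10 pairs, so 13 choices force a sum of 59.

13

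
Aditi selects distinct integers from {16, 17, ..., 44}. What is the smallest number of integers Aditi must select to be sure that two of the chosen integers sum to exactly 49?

Group the elements by complementary pair {x, 49−x}: {16,33}, {17,32}, {18,31}, …, giving 9 two-element pairs and 11 integers whose partner 49−x falls outside [16,44].
Treating each of those 20 groups as a pigeonhole, one can pick one integer per group — 20 integers — with no two summing to 49.
The 21st integer lands in an occupied pair, forcing a sum of 49.

21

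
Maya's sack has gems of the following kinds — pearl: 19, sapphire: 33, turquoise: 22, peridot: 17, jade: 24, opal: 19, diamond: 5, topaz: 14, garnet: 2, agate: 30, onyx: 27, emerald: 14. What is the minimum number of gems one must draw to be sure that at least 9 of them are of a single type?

The 12 types are the holes; the gems drawn are the pigeons.
To avoid 9 of any one type, the worst case takes at most 8 of each type, or every gem of a type that has fewer than 8.
That gives 8 + 8 + 8 + 8 + 8 + 8 + 5 + 8 + 2 + 8 + 8 + 8 = 87 gems with no type reaching 9.
The next gem forces some type to 9, so 87 + 1 = 88.

88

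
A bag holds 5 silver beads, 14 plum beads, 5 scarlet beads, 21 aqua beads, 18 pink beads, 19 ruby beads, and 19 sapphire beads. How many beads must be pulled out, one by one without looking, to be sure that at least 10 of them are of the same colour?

56

Put each drawn bead into a box by colour. The largest draw with every box below 10 takes min(count, 9) from each colour; colours with fewer than 9 contribute all they have.
Σ min(cᵢ, 9) = 5 + 9 + 5 + 9 + 9 + 9 + 9 = 55.
Draw number 55 + 1 = 56 must push one box to 10.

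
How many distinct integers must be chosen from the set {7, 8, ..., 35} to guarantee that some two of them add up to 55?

Two chosen integers sum to 55 exactly when both halves of some pair {x, 55−x} with 20 ≤ x ≤ 55−x ≤ 35 are chosen — 8 such pairs.
The remaining 13 elements (those with no distinct partner in range) can never complete a 55-sum, so the worst case takes all of them and one from each pair: 13 + 8 = 21.
By the pigeonhole principle, the 22nd integer has to be the second member of some pair, so 21 + 1 = 22.

22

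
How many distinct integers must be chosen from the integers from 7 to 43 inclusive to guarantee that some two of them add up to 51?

20

Two chosen integers sum to 51 exactly when both halves of some pair {x, 51−x} with 8 ≤ x ≤ 51−x ≤ 43 are chosen — 18 such pairs.
The remaining 1 element (those with no distinct partner in range) can never complete a 51-sum, so the worst case takes all of them and one from each pair: 1 + 18 = 19.
Pigeonhole: the 20th integer has to be the second member of some pair, so 19 + 1 = 20.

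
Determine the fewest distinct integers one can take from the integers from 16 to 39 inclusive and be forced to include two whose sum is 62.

17

Two chosen integers sum to 62 exactly when both halves of some pair {x, 62−x} with 23 ≤ x ≤ 62−x ≤ 39 are chosen — 8 such pairs.
The remaining 8 elements (those with no distinct partner in range) can never complete a 62-sum, so the worst case takes all of them and one from each pair: 8 + 8 = 16.
Pigeonhole: the 17th integer has to be the second member of some pair, so 16 + 1 = 17.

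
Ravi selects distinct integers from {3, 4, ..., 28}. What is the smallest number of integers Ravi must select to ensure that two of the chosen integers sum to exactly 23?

18

A set avoiding the sum 23 can contain at most one of each pair {x, 23−x}, plus the 8 elements whose complement lies outside the range.
The integers 12, …, 28 (17 of them) are such a set: any two sum to at least 12+13 = 25 > 23.
Pigeonhole: any 18th integer completes one of the 9 pairs, so 18 choices force a sum of 23.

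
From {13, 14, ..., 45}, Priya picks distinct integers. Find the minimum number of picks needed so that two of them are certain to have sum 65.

Group the elements by complementary pair {x, 65−x}: {20,45}, {21,44}, {22,43}, …, giving 13 two-element pairs and 7 integers whose partner 65−x falls outside [13,45].
By pigeonhole, treating each of those 20 groups as a pigeonhole, one can pick one integer per group — 20 integers — with no two summing to 65.
The 21st integer lands in an occupied pair, forcing a sum of 65.

21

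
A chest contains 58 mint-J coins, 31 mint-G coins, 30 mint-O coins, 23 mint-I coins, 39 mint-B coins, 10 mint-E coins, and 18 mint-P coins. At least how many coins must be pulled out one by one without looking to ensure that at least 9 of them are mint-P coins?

In the worst case for collecting mint-P coins, every non-mint-P coin comes out first.
There are 58 + 31 + 30 + 23 + 39 + 10 = 191 non-mint-P coins altogether.
After those, each further coin must be mint-P, so 191 + 9 = 200 draws guarantee 9 mint-P coins.

200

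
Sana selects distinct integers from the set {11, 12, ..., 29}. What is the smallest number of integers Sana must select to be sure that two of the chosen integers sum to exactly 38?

A set avoiding the sum 38 can contain at most one of each pair {x, 38−x}, plus the 3 elements whose complement lies outside the range or equal to its own complement.
The integers 19, …, 29 (11 of them) are such a set: any two sum to at least 19+20 = 39 > 38.
By pigeonhole, any 12th integer completes one of the 8 pairs, so 12 choices force a sum of 38.

12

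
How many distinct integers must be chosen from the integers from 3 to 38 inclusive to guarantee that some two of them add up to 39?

20

Group the elements by complementary pair {x, 39−x}: {3,36}, {4,35}, {5,34}, …, giving 17 two-element pairs and 2 integers whose partner 39−x falls outside [3,38].
Pigeonhole: treating each of those 19 groups as a pigeonhole, one can pick one integer per group — 19 integers — with no two summing to 39.
The 20th integer lands in an occupied pair, forcing a sum of 39.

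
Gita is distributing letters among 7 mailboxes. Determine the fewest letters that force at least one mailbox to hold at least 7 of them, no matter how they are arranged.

43

With 42 letters one could put exactly 6 in each of the 7 mailboxes, and no mailbox would reach 7.
By the pigeonhole principle, one more letter must land in a mailbox that already has 6, giving it 7.
So 7 × 6 + 1 = 43 letters are required.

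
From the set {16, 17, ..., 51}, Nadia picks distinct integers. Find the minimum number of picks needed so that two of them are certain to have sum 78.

A set avoiding the sum 78 can contain at most one of each pair {x, 78−x}, plus the 12 elements whose complement lies outside the range or equal to its own complement.
The integers 16, …, 39 (24 of them) are such a set: any two sum to at least 16+17 = 33 and at most 38+39 = 77 < 78.
By the pigeonhole principle, any 25th integer completes one of the 12 pairs, so 25 choices force a sum of 78.

25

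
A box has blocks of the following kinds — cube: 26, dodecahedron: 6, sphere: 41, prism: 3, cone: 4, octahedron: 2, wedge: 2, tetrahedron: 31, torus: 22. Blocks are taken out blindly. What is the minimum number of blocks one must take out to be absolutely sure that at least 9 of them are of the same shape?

50

By the pigeonhole principle, the 9 shapes are the holes; the blocks drawn are the pigeons.
To avoid 9 of any one shape, the worst case takes at most 8 of each shape, or every block of a shape that has fewer than 8.
That gives 8 + 6 + 8 + 3 + 4 + 2 + 2 + 8 + 8 = 49 blocks with no shape reaching 9.
The next block forces some shape to 9, so 49 + 1 = 50.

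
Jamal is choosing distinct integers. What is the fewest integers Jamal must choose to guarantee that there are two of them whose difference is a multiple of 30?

31

Integers whose pairwise differences are multiples of 30 are exactly those sharing a remainder mod 30. Pigeonhole: the 30 residue classes mod 30 are the pigeonholes.
With 30 integers one could put 1 in each residue class and have no class reach 2.
The 31st integer pushes some class to 2, so 30·1 + 1 = 31.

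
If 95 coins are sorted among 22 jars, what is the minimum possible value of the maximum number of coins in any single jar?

By the pigeonhole principle, the 22 jars are the holes and the 95 coins are the pigeons.
If every jar held at most 4 coins, the total would be at most 22 × 4 = 88, which is less than 95.
So some jar holds at least ⌈95/22⌉ = 5 coins.

5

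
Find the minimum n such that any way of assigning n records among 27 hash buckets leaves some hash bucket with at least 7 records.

With 162 records one could put exactly 6 in each of the 27 hash buckets, and no hash bucket would reach 7.
By pigeonhole, one more record must land in a hash bucket that already has 6, giving it 7.
So 27 × 6 + 1 = 163 records are required.

163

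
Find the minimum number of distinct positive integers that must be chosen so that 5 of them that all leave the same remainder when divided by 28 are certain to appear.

113

The 28 residue classes mod 28 are the pigeonholes.
With 112 integers one could put 4 in each residue class and have no class reach 5.
The 113th integer pushes some class to 5, so 28·4 + 1 = 113.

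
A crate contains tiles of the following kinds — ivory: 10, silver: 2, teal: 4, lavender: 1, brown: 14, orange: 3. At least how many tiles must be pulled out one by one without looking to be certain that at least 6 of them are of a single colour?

The 6 colours are the holes; the tiles drawn are the pigeons.
To avoid 6 of any one colour, the worst case takes at most 5 of each colour, or every tile of a colour that has fewer than 5.
That gives 5 + 2 + 4 + 1 + 5 + 3 = 20 tiles with no colour reaching 6.
The next tile forces some colour to 6, so 20 + 1 = 21.

21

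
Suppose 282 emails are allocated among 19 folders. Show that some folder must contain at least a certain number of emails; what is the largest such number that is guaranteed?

Pigeonhole: the 19 folders are the holes and the 282 emails are the pigeons.
If every folder held at most 14 emails, the total would be at most 19 × 14 = 266, which is less than 282.
So some folder holds at least ⌈282/19⌉ = 15 emails.

15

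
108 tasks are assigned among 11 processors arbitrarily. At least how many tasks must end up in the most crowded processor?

10

By the pigeonhole principle, the 11 processors are the holes and the 108 tasks are the pigeons.
If every processor held at most 9 tasks, the total would be at most 11 × 9 = 99, which is less than 108.
So some processor holds at least ⌈108/11⌉ = 10 tasks.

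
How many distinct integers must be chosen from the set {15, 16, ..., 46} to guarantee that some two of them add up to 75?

Group the elements by complementary pair {x, 75−x}: {29,46}, {30,45}, {31,44}, …, giving 9 two-element pairs and 14 integers whose partner 75−x falls outside [15,46].
Treating each of those 23 groups as a pigeonhole, one can pick one integer per group — 23 integers — with no two summing to 75.
The 24th integer lands in an occupied pair, forcing a sum of 75.

24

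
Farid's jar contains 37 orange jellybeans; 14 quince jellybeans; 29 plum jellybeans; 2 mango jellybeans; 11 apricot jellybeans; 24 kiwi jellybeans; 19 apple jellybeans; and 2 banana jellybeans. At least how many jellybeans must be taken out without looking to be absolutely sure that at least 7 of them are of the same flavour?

41

An adversary could hand out at most 6 jellybeans per flavour (mango, banana run out sooner): 6 + 6 + 6 + 2 + 6 + 6 + 6 + 2 = 40 jellybeans and still no flavour has 7.
By the pigeonhole principle, one more jellybean lands in a flavour already at 6, so 41 draws are enough and 40 are not.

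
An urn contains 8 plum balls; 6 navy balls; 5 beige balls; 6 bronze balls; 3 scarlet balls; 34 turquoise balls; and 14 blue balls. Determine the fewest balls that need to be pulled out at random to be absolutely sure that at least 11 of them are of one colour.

49

Put each drawn ball into a box by colour. The largest draw with every box below 11 takes min(count, 10) from each colour; colours with fewer than 10 contribute all they have.
Σ min(cᵢ, 10) = 8 + 6 + 5 + 6 + 3 + 10 + 10 = 48.
Draw number 48 + 1 = 49 must push one box to 11.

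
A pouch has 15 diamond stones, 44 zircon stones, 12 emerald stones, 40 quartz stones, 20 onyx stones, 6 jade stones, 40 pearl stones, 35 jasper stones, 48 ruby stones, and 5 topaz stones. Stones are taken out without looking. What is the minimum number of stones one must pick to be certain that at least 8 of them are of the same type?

The 10 types are the holes; the stones drawn are the pigeons.
To avoid 8 of any one type, the worst case takes at most 7 of each type, or every stone of a type that has fewer than 7.
That gives 7 + 7 + 7 + 7 + 7 + 6 + 7 + 7 + 7 + 5 = 67 stones with no type reaching 8.
The next stone forces some type to 8, so 67 + 1 = 68.

68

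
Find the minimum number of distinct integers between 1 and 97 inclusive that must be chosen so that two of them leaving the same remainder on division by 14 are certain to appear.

15

By the pigeonhole principle, the 14 residue classes mod 14 are the pigeonholes.
With 14 integers one could put 1 in each residue class and have no class reach 2.
The 15th integer pushes some class to 2, so 14·1 + 1 = 15.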